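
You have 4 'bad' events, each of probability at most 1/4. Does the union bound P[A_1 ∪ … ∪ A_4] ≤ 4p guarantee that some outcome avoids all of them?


Union bound: P[∪_{i=1}^{4} A_i] ≤ Σ_i P[A_i] ≤ 4·p = 4·(1/4) = 1.
Numerically: 1 ≈ 1.000000.
Is 1 < 1? NO.
Since the bound 1 is ≥ 1, the union bound is uninformative here; it does NOT by itself certify existence.

4·p = 1 ≈ 1.000000; existence NOT certified by the union bound.


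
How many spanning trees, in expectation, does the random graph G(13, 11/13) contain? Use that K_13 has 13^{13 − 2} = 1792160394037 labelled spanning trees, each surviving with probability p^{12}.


K_13 has 13^{13 − 2} = 1792160394037 labelled spanning trees.
For each such spanning tree H, let X_H = 1 if all 12 edges of H are present in G. Then P[X_H = 1] = p^{12} = (11/13)^{12} = 3138428376721/23298085122481.
By linearity of expectation: E[X] = Σ_H E[X_H] = 1792160394037 · p^{12} = 1792160394037 · 3138428376721/23298085122481 = 3138428376721/13.
Numerically: E[X] ≈ 2.4142e+11.

E[X] = 1792160394037 · (11/13)^{12} = 3138428376721/13 ≈ 2.4142e+11.


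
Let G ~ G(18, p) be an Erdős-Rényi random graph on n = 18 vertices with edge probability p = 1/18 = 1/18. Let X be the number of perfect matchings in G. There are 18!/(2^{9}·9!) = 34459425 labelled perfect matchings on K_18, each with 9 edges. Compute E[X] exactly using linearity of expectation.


K_18 has 18!/(2^{9}·9!) = 34459425 labelled perfect matchings.
For each such perfect matching H, let X_H = 1 if all 9 edges of H are present in G. Then P[X_H = 1] = p^{9} = (1/18)^{9} = 1/198359290368.
Summing the indicators: E[X] = Σ_H E[X_H] = 34459425 · p^{9} = 34459425 · 1/198359290368 = 425425/2448880128.
Numerically: E[X] ≈ 0.000174.

E[X] = 34459425 · (1/18)^{9} = 425425/2448880128 ≈ 0.000174.


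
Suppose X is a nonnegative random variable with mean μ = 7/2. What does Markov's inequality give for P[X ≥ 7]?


μ = E[X] = 7/2, a = 7.
Markov: P[X ≥ 7] ≤ μ/a = (7/2)/7 = 1/2.
Numerically: ≈ 0.500000.
(Since a = 7 > μ = 3.500000, the bound 1/2 is < 1 and informative.)

P[X ≥ 7] ≤ 1/2 ≈ 0.500000.


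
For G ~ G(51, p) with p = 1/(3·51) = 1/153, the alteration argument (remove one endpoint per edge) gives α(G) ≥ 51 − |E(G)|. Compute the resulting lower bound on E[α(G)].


E[|E(G)|] = C(51, 2)·p = 1275 · (1/153) = 25/3.
E[α(G)] ≥ n − E[|E(G)|] = 51 − 25/3 = 128/3.
Numerically: ≈ 42.66667.
(This is only a lower bound; the true E[α(G)] may be larger.)

E[α(G)] ≥ 128/3 ≈ 42.66667.


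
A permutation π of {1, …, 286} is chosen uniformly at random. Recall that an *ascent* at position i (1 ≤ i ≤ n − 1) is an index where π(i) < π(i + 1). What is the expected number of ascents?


Write X = Σ X_I over i = 1, …, 285, with X_I the indicator of one ascent.
There are 285 indicators.
For each fixed i, the pair (π(i), π(i+1)) is a uniformly random ordered pair of distinct values from {1, …, 286}; by symmetry P[π(i) < π(i+1)] = 1/2.
By linearity: E[X] = 285 · (1/2) = (286 − 1) · (1/2) = 285/2 ≈ 142.50000.

E[X] = 285/2 = 142.50000.


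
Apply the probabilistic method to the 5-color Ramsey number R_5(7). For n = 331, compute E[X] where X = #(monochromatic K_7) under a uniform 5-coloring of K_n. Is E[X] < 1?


E[X] = C(331, 7) · 5^{1 − 21} = 81027017349850 · 5^{−20} = 81027017349850/95367431640625.
As a reduced fraction: E[X] = 3241080693994/3814697265625 ≈ 0.849630.
Is E[X] < 1? YES.
Since E[X] < 1, there exists a 5-coloring of K_{331} with no monochromatic K_7; hence R_5(7) > 331.

E[X] = 3241080693994/3814697265625 ≈ 0.849630; E[X] < 1, so R_5(7) > 331.


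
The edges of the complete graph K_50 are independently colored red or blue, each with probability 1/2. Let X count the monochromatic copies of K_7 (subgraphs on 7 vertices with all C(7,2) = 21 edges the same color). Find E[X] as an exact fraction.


Let X = Σ_S X_S over the C(50, 7) = 99884400 subsets S of size 7, where X_S = 1 if the K_7 on S is monochromatic.
For a fixed S, the K_7 on S has C(7, 2) = 21 edges. P[all 21 edges red] = (1/2)^21, and likewise for blue, so P[monochromatic] = 2·(1/2)^21 = 2^{1 − 21} = 1/1048576.
By linearity: E[X] = C(50, 7) · 2^{1 − 21} = 99884400 · 1/1048576 = 6242775/65536.
Numerically: E[X] ≈ 95.25719.

E[X] = C(50,7)·2^(1−C(7,2)) = 6242775/65536 ≈ 95.25719.


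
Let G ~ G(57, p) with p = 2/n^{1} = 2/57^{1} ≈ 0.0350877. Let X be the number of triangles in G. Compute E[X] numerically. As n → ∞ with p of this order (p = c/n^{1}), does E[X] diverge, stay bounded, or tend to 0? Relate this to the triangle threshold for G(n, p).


Number of potential triangles: C(57, 3) = 29260.
Each occurs with probability p³ ≈ (0.0350877)³ ≈ 4.31981770e-05.
By linearity: E[X] = C(57, 3)·p³ ≈ 29260 · 4.31981770e-05 ≈ 1.263979.
Here α = 1, so p = 2/n is exactly at the triangle threshold p ~ 1/n. Asymptotically E[X] → c³/6 = 2³/6 = 4/3 ≈ 1.333333, a bounded constant. In this regime the triangle count is asymptotically Poisson(c³/6).

E[X] ≈ 1.263979; in regime p = Θ(1/n^{1}) E[X] stays bounded (at the triangle threshold p ~ 1/n).


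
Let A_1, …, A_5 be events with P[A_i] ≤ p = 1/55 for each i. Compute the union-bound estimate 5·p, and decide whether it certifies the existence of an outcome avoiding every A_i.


Union bound: P[∪_{i=1}^{5} A_i] ≤ Σ_i P[A_i] ≤ 5·p = 5·(1/55) = 1/11.
Numerically: 1/11 ≈ 0.0909.
Is 1/11 < 1? YES.
Since P[∪ A_i] ≤ 1/11 < 1, the complement has P[∩ A_i^c] ≥ 1 − 1/11 = 10/11 > 0, so some outcome avoids every A_i.

5·p = 1/11 ≈ 0.0909; existence CERTIFIED by the union bound.


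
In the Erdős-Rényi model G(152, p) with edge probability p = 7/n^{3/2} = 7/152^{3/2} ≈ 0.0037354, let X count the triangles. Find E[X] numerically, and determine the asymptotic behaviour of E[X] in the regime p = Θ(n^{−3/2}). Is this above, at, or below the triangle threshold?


Number of potential triangles: C(152, 3) = 573800.
Each occurs with probability p³ ≈ (0.0037354)³ ≈ 5.2119228e-08.
By linearity: E[X] = C(152, 3)·p³ ≈ 573800 · 5.2119228e-08 ≈ 0.02991.
Since α = 3/2 > 1, p = c/n^{3/2} = o(1/n) is below the triangle threshold p ~ 1/n. Asymptotically E[X] ~ (c³/6)·n^{3(1−α)} = (7³/6)·n^{-1.5} → 0, so by Markov's inequality G has no triangles w.h.p.

E[X] ≈ 0.02991; in regime p = Θ(1/n^{3/2}) E[X] tends to 0 (below the triangle threshold p ~ 1/n).


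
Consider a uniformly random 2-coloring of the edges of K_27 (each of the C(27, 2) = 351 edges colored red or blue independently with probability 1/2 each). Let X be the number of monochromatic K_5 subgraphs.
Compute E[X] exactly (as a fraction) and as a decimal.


Let X = Σ_S X_S over the C(27, 5) = 80730 subsets S of size 5, where X_S = 1 if the K_5 on S is monochromatic.
For a fixed S, the K_5 on S has C(5, 2) = 10 edges. P[all 10 edges red] = (1/2)^10, and likewise for blue, so P[monochromatic] = 2·(1/2)^10 = 2^{1 − 10} = 1/512.
By linearity: E[X] = C(27, 5) · 2^{1 − 10} = 80730 · 1/512 = 40365/256.
Numerically: E[X] ≈ 157.67578.

E[X] = C(27,5)·2^(1−C(5,2)) = 40365/256 ≈ 157.67578.


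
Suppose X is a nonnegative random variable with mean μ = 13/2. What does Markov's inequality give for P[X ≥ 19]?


μ = E[X] = 13/2, a = 19.
Markov: P[X ≥ 19] ≤ μ/a = (13/2)/19 = 13/38.
Numerically: ≈ 0.342.
(Since a = 19 > μ = 6.500, the bound 13/38 is < 1 and informative.)

P[X ≥ 19] ≤ 13/38 ≈ 0.342.


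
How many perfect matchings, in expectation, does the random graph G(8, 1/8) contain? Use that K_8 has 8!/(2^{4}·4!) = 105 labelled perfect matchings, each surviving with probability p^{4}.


K_8 has 8!/(2^{4}·4!) = 105 labelled perfect matchings.
For each such perfect matching H, let X_H = 1 if all 4 edges of H are present in G. Then P[X_H = 1] = p^{4} = (1/8)^{4} = 1/4096.
By linearity: E[X] = Σ_H E[X_H] = 105 · p^{4} = 105 · 1/4096 = 105/4096.
Numerically: E[X] ≈ 0.0256348.

E[X] = 105 · (1/8)^{4} = 105/4096 ≈ 0.0256348.


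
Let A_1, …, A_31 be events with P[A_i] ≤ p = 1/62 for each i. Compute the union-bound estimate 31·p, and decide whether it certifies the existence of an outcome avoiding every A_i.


Union bound: P[∪_{i=1}^{31} A_i] ≤ Σ_i P[A_i] ≤ 31·p = 31·(1/62) = 1/2.
Numerically: 1/2 ≈ 0.5000.
Is 1/2 < 1? YES.
Since P[∪ A_i] ≤ 1/2 < 1, the complement has P[∩ A_i^c] ≥ 1 − 1/2 = 1/2 > 0, so some outcome avoids every A_i.

31·p = 1/2 ≈ 0.5000; existence CERTIFIED by the union bound.


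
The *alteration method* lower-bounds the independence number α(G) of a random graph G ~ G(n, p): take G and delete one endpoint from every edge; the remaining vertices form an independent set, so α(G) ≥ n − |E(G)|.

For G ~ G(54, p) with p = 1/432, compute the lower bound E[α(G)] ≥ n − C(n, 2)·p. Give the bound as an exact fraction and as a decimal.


E[|E(G)|] = C(54, 2)·p = 1431 · (1/432) = 53/16.
E[α(G)] ≥ n − E[|E(G)|] = 54 − 53/16 = 811/16.
Numerically: ≈ 50.68750.
(This is only a lower bound; the true E[α(G)] may be larger.)

E[α(G)] ≥ 811/16 ≈ 50.68750.


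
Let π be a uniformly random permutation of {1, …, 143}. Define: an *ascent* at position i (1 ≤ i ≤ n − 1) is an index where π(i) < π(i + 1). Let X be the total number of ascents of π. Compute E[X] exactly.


Write X = Σ X_I over i = 1, …, 142, with X_I the indicator of one ascent.
There are 142 indicators.
For each fixed i, the pair (π(i), π(i+1)) is a uniformly random ordered pair of distinct values from {1, …, 143}; by symmetry P[π(i) < π(i+1)] = 1/2.
By linearity: E[X] = 142 · (1/2) = (143 − 1) · (1/2) = 71 ≈ 71.000.

E[X] = 71 = 71.000.


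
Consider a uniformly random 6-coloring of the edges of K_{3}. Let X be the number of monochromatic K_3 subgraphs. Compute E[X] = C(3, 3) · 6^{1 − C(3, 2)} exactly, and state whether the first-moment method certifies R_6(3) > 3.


E[X] = C(3, 3) · 6^{1 − 3} = 1 · 6^{−2} = 1/36.
As a reduced fraction: E[X] = 1/36 ≈ 0.028.
Is E[X] < 1? YES.
Since E[X] < 1, there exists a 6-coloring of K_{3} with no monochromatic K_3; hence R_6(3) > 3.

E[X] = 1/36 ≈ 0.028; E[X] < 1, so R_6(3) > 3.


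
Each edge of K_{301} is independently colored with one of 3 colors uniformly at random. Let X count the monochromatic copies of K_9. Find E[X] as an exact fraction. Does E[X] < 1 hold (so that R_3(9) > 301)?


E[X] = C(301, 9) · 3^{1 − 36} = 49533303936090975 · 3^{−35} = 49533303936090975/50031545098999707.
As a reduced fraction: E[X] = 16511101312030325/16677181699666569 ≈ 0.990.
Is E[X] < 1? YES.
Since E[X] < 1, there exists a 3-coloring of K_{301} with no monochromatic K_9; hence R_3(9) > 301.

E[X] = 16511101312030325/16677181699666569 ≈ 0.990; E[X] < 1, so R_3(9) > 301.


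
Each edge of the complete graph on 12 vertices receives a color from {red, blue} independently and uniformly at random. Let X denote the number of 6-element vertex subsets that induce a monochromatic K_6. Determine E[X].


Let X = Σ_S X_S over the C(12, 6) = 924 subsets S of size 6, where X_S = 1 if the K_6 on S is monochromatic.
For a fixed S, the K_6 on S has C(6, 2) = 15 edges. P[all 15 edges red] = (1/2)^15, and likewise for blue, so P[monochromatic] = 2·(1/2)^15 = 2^{1 − 15} = 1/16384.
By linearity: E[X] = C(12, 6) · 2^{1 − 15} = 924 · 1/16384 = 231/4096.
Numerically: E[X] ≈ 0.056396.

E[X] = C(12,6)·2^(1−C(6,2)) = 231/4096 ≈ 0.056396.


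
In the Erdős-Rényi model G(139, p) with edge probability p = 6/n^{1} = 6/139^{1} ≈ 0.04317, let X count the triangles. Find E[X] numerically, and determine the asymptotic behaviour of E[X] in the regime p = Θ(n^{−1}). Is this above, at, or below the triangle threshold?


Number of potential triangles: C(139, 3) = 437989.
Each occurs with probability p³ ≈ (0.04317)³ ≈ 8.042839e-05.
By linearity: E[X] = C(139, 3)·p³ ≈ 437989 · 8.042839e-05 ≈ 35.2267.
Here α = 1, so p = 6/n is exactly at the triangle threshold p ~ 1/n. Asymptotically E[X] → c³/6 = 6³/6 = 36 ≈ 36.0000, a bounded constant. In this regime the triangle count is asymptotically Poisson(c³/6).

E[X] ≈ 35.2267; in regime p = Θ(1/n^{1}) E[X] stays bounded (at the triangle threshold p ~ 1/n).


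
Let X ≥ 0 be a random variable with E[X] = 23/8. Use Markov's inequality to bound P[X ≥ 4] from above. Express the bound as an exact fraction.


μ = E[X] = 23/8, a = 4.
Markov: P[X ≥ 4] ≤ μ/a = (23/8)/4 = 23/32.
Numerically: ≈ 0.718750.
(Since a = 4 > μ = 2.875000, the bound 23/32 is < 1 and informative.)

P[X ≥ 4] ≤ 23/32 ≈ 0.718750.


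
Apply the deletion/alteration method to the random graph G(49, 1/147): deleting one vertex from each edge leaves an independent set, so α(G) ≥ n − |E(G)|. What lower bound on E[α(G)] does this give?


E[|E(G)|] = C(49, 2)·p = 1176 · (1/147) = 8.
E[α(G)] ≥ n − E[|E(G)|] = 49 − 8 = 41.
Numerically: ≈ 41.000000.
(This is only a lower bound; the true E[α(G)] may be larger.)

E[α(G)] ≥ 41 ≈ 41.000000.


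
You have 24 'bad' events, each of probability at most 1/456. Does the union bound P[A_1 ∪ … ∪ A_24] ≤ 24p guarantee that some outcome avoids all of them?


Union bound: P[∪_{i=1}^{24} A_i] ≤ Σ_i P[A_i] ≤ 24·p = 24·(1/456) = 1/19.
Numerically: 1/19 ≈ 0.053.
Is 1/19 < 1? YES.
Since P[∪ A_i] ≤ 1/19 < 1, the complement has P[∩ A_i^c] ≥ 1 − 1/19 = 18/19 > 0, so some outcome avoids every A_i.

24·p = 1/19 ≈ 0.053; existence CERTIFIED by the union bound.


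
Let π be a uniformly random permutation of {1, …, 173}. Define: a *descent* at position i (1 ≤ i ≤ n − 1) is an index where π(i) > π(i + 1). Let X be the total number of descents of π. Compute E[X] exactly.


Write X = Σ X_I over i = 1, …, 172, with X_I the indicator of one descent.
There are 172 indicators.
For each fixed i, the pair (π(i), π(i+1)) is a uniformly random ordered pair of distinct values from {1, …, 173}; by symmetry P[π(i) > π(i+1)] = 1/2.
By linearity: E[X] = 172 · (1/2) = (173 − 1) · (1/2) = 86 ≈ 86.000.

E[X] = 86 = 86.000.


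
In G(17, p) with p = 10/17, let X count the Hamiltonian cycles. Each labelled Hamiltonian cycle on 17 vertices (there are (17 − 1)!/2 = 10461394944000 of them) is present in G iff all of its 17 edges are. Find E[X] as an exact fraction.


K_17 has (17 − 1)!/2 = 10461394944000 labelled Hamiltonian cycles.
For each such Hamiltonian cycle H, let X_H = 1 if all 17 edges of H are present in G. Then P[X_H = 1] = p^{17} = (10/17)^{17} = 100000000000000000/827240261886336764177.
Summing the indicators: E[X] = Σ_H E[X_H] = 10461394944000 · p^{17} = 10461394944000 · 100000000000000000/827240261886336764177 = 1046139494400000000000000000000/827240261886336764177.
Numerically: E[X] ≈ 1.265e+09.

E[X] = 10461394944000 · (10/17)^{17} = 1046139494400000000000000000000/827240261886336764177 ≈ 1.265e+09.


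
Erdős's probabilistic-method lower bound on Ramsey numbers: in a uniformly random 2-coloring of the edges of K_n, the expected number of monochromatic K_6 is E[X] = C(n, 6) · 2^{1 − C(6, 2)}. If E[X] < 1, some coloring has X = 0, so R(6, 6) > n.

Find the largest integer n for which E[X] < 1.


We need C(n, 6) · 2^{1 − 15} < 1, i.e. C(n, 6) < 2^{15 − 1} = 16384.
Check values of n near the boundary:
  n = 16: C(16, 6) = 8008; 8008 < 16384? YES
  n = 17: C(17, 6) = 12376; 12376 < 16384? YES
  n = 18: C(18, 6) = 18564; 18564 < 16384? NO
  n = 19: C(19, 6) = 27132; 27132 < 16384? NO
  n = 20: C(20, 6) = 38760; 38760 < 16384? NO
The largest n with C(n, 6) < 16384 is n = 17 (where E[X] = 1547/2048 ≈ 0.755). Hence R(6, 6) > 17, i.e. R(6, 6) ≥ 18.

Largest n = 17; hence R(6, 6) > 17.


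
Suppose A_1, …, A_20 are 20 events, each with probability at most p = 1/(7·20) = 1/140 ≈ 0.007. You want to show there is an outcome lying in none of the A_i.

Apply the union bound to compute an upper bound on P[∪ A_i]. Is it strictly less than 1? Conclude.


Union bound: P[∪_{i=1}^{20} A_i] ≤ Σ_i P[A_i] ≤ 20·p = 20·(1/140) = 1/7.
Numerically: 1/7 ≈ 0.143.
Is 1/7 < 1? YES.
Since P[∪ A_i] ≤ 1/7 < 1, the complement has P[∩ A_i^c] ≥ 1 − 1/7 = 6/7 > 0, so some outcome avoids every A_i.

20·p = 1/7 ≈ 0.143; existence CERTIFIED by the union bound.


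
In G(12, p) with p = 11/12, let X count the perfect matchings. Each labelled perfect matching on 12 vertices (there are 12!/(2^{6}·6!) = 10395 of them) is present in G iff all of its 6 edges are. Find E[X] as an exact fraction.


K_12 has 12!/(2^{6}·6!) = 10395 labelled perfect matchings.
For each such perfect matching H, let X_H = 1 if all 6 edges of H are present in G. Then P[X_H = 1] = p^{6} = (11/12)^{6} = 1771561/2985984.
Summing the indicators: E[X] = Σ_H E[X_H] = 10395 · p^{6} = 10395 · 1771561/2985984 = 682050985/110592.
Numerically: E[X] ≈ 6167.

E[X] = 10395 · (11/12)^{6} = 682050985/110592 ≈ 6167.


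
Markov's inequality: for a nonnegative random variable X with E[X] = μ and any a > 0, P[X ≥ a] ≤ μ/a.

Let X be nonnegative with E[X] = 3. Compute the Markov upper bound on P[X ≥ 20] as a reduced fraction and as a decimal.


μ = E[X] = 3, a = 20.
Markov: P[X ≥ 20] ≤ μ/a = (3)/20 = 3/20.
Numerically: ≈ 0.150.
(Since a = 20 > μ = 3.000, the bound 3/20 is < 1 and informative.)

P[X ≥ 20] ≤ 3/20 ≈ 0.150.


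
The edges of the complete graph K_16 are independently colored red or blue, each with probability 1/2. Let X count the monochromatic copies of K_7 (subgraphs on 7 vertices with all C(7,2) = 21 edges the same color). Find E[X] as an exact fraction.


Let X = Σ_S X_S over the C(16, 7) = 11440 subsets S of size 7, where X_S = 1 if the K_7 on S is monochromatic.
For a fixed S, the K_7 on S has C(7, 2) = 21 edges. P[all 21 edges red] = (1/2)^21, and likewise for blue, so P[monochromatic] = 2·(1/2)^21 = 2^{1 − 21} = 1/1048576.
Summing: E[X] = C(16, 7) · 2^{1 − 21} = 11440 · 1/1048576 = 715/65536.
Numerically: E[X] ≈ 0.010910.

E[X] = C(16,7)·2^(1−C(7,2)) = 715/65536 ≈ 0.010910.


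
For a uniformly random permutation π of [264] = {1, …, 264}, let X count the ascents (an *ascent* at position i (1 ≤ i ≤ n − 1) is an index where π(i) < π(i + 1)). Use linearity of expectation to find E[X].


Write X = Σ X_I over i = 1, …, 263, with X_I the indicator of one ascent.
There are 263 indicators.
For each fixed i, the pair (π(i), π(i+1)) is a uniformly random ordered pair of distinct values from {1, …, 264}; by symmetry P[π(i) < π(i+1)] = 1/2.
By linearity: E[X] = 263 · (1/2) = (264 − 1) · (1/2) = 263/2 ≈ 131.5000.

E[X] = 263/2 = 131.5000.


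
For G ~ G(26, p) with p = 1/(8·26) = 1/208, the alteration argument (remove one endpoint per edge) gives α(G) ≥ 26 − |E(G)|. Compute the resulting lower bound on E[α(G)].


E[|E(G)|] = C(26, 2)·p = 325 · (1/208) = 25/16.
E[α(G)] ≥ n − E[|E(G)|] = 26 − 25/16 = 391/16.
Numerically: ≈ 24.43750.
(This is only a lower bound; the true E[α(G)] may be larger.)

E[α(G)] ≥ 391/16 ≈ 24.43750.


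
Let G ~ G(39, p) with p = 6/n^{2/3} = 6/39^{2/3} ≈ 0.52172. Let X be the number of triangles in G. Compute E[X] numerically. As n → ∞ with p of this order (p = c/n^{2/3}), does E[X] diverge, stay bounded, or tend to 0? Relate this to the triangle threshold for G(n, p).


Number of potential triangles: C(39, 3) = 9139.
Each occurs with probability p³ ≈ (0.52172)³ ≈ 1.4201183e-01.
By linearity: E[X] = C(39, 3)·p³ ≈ 9139 · 1.4201183e-01 ≈ 1297.84615.
Since α = 2/3 < 1, p = c/n^{2/3} ≫ 1/n is above the triangle threshold p ~ 1/n. Asymptotically E[X] ~ (c³/6)·n^{3(1−α)} = (6³/6)·n^{1} → ∞; triangles are abundant w.h.p.

E[X] ≈ 1297.84615; in regime p = Θ(1/n^{2/3}) E[X] diverges (above the triangle threshold p ~ 1/n).


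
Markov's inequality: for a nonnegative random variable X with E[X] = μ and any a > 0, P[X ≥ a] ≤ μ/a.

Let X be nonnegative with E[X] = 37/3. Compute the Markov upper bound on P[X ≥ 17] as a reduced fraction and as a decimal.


μ = E[X] = 37/3, a = 17.
Markov: P[X ≥ 17] ≤ μ/a = (37/3)/17 = 37/51.
Numerically: ≈ 0.725.
(Since a = 17 > μ = 12.333, the bound 37/51 is < 1 and informative.)

P[X ≥ 17] ≤ 37/51 ≈ 0.725.


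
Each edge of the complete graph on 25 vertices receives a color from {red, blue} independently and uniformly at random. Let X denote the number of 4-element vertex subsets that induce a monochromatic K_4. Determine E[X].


Let X = Σ_S X_S over the C(25, 4) = 12650 subsets S of size 4, where X_S = 1 if the K_4 on S is monochromatic.
For a fixed S, the K_4 on S has C(4, 2) = 6 edges. P[all 6 edges red] = (1/2)^6, and likewise for blue, so P[monochromatic] = 2·(1/2)^6 = 2^{1 − 6} = 1/32.
Summing: E[X] = C(25, 4) · 2^{1 − 6} = 12650 · 1/32 = 6325/16.
Numerically: E[X] ≈ 395.3125.

E[X] = C(25,4)·2^(1−C(4,2)) = 6325/16 ≈ 395.3125.


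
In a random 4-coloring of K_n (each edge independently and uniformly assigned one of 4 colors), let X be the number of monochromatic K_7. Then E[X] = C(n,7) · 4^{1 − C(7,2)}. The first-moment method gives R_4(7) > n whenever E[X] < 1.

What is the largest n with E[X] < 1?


We need C(n, 7) · 4^{1 − 21} < 1, i.e. C(n, 7) < 4^{21 − 1} = 1099511627776.
Check values of n near the boundary:
  n = 174: C(174, 7) = 847879782984; 847879782984 < 1099511627776? YES
  n = 175: C(175, 7) = 883208107275; 883208107275 < 1099511627776? YES
  n = 176: C(176, 7) = 919790691600; 919790691600 < 1099511627776? YES
  n = 177: C(177, 7) = 957664425960; 957664425960 < 1099511627776? YES
  n = 178: C(178, 7) = 996867063280; 996867063280 < 1099511627776? YES
  n = 179: C(179, 7) = 1037437234460; 1037437234460 < 1099511627776? YES
  n = 180: C(180, 7) = 1079414463600; 1079414463600 < 1099511627776? YES
  n = 181: C(181, 7) = 1122839183400; 1122839183400 < 1099511627776? NO
The largest n with C(n, 7) < 1099511627776 is n = 180 (where E[X] = 67463403975/68719476736 ≈ 0.9817). Hence R_4(7) > 180, i.e. R_4(7) ≥ 181.

Largest n = 180; hence R_4(7) > 180.


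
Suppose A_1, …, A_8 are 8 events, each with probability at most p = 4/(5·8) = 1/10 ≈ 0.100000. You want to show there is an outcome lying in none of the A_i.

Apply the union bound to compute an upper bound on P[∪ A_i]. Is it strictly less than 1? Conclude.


Union bound: P[∪_{i=1}^{8} A_i] ≤ Σ_i P[A_i] ≤ 8·p = 8·(1/10) = 4/5.
Numerically: 4/5 ≈ 0.800000.
Is 4/5 < 1? YES.
Since P[∪ A_i] ≤ 4/5 < 1, the complement has P[∩ A_i^c] ≥ 1 − 4/5 = 1/5 > 0, so some outcome avoids every A_i.

8·p = 4/5 ≈ 0.800000; existence CERTIFIED by the union bound.


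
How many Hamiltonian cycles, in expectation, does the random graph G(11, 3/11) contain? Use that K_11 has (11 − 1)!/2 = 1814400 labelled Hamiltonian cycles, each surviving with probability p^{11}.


K_11 has (11 − 1)!/2 = 1814400 labelled Hamiltonian cycles.
For each such Hamiltonian cycle H, let X_H = 1 if all 11 edges of H are present in G. Then P[X_H = 1] = p^{11} = (3/11)^{11} = 177147/285311670611.
By linearity: E[X] = Σ_H E[X_H] = 1814400 · p^{11} = 1814400 · 177147/285311670611 = 321415516800/285311670611.
Numerically: E[X] ≈ 1.127.

E[X] = 1814400 · (3/11)^{11} = 321415516800/285311670611 ≈ 1.127.


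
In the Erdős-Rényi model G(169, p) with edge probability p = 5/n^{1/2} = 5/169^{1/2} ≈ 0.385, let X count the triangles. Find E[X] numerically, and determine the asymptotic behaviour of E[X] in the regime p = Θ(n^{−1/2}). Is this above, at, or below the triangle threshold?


Number of potential triangles: C(169, 3) = 790244.
Each occurs with probability p³ ≈ (0.385)³ ≈ 5.68958e-02.
By linearity: E[X] = C(169, 3)·p³ ≈ 790244 · 5.68958e-02 ≈ 44961.538.
Since α = 1/2 < 1, p = c/n^{1/2} ≫ 1/n is above the triangle threshold p ~ 1/n. Asymptotically E[X] ~ (c³/6)·n^{3(1−α)} = (5³/6)·n^{1.5} → ∞; triangles are abundant w.h.p.

E[X] ≈ 44961.538; in regime p = Θ(1/n^{1/2}) E[X] diverges (above the triangle threshold p ~ 1/n).


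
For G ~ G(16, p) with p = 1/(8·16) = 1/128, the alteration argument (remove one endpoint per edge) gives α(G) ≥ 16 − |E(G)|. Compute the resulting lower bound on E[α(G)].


E[|E(G)|] = C(16, 2)·p = 120 · (1/128) = 15/16.
E[α(G)] ≥ n − E[|E(G)|] = 16 − 15/16 = 241/16.
Numerically: ≈ 15.06250.
(This is only a lower bound; the true E[α(G)] may be larger.)

E[α(G)] ≥ 241/16 ≈ 15.06250.


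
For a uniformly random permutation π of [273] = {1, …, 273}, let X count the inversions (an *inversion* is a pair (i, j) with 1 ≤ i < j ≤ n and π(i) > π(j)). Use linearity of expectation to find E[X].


Write X = Σ X_I over the C(273, 2) = 37128 pairs i < j, with X_I the indicator of one inversion.
There are 37128 indicators.
For each fixed pair i < j, the values π(i) and π(j) are two distinct elements of {1, …, 273} in uniformly random order; by symmetry P[π(i) > π(j)] = 1/2.
By linearity: E[X] = 37128 · (1/2) = C(273, 2) · (1/2) = 37128/2 = 18564 ≈ 18564.000.

E[X] = 18564 = 18564.000.


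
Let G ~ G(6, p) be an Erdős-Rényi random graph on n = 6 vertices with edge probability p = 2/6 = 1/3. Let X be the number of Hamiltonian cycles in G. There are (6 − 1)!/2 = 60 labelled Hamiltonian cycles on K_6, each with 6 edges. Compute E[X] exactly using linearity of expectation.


K_6 has (6 − 1)!/2 = 60 labelled Hamiltonian cycles.
For each such Hamiltonian cycle H, let X_H = 1 if all 6 edges of H are present in G. Then P[X_H = 1] = p^{6} = (1/3)^{6} = 1/729.
By linearity of expectation: E[X] = Σ_H E[X_H] = 60 · p^{6} = 60 · 1/729 = 20/243.
Numerically: E[X] ≈ 0.0823.

E[X] = 60 · (1/3)^{6} = 20/243 ≈ 0.0823.


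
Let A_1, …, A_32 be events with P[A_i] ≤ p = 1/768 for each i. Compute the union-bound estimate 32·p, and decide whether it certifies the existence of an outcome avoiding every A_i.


Union bound: P[∪_{i=1}^{32} A_i] ≤ Σ_i P[A_i] ≤ 32·p = 32·(1/768) = 1/24.
Numerically: 1/24 ≈ 0.0417.
Is 1/24 < 1? YES.
Since P[∪ A_i] ≤ 1/24 < 1, the complement has P[∩ A_i^c] ≥ 1 − 1/24 = 23/24 > 0, so some outcome avoids every A_i.

32·p = 1/24 ≈ 0.0417; existence CERTIFIED by the union bound.


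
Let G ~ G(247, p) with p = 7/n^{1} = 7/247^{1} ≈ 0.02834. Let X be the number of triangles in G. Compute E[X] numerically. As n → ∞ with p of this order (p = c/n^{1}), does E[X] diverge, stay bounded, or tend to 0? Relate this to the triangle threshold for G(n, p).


Number of potential triangles: C(247, 3) = 2481115.
Each occurs with probability p³ ≈ (0.02834)³ ≈ 2.276162e-05.
By linearity: E[X] = C(247, 3)·p³ ≈ 2481115 · 2.276162e-05 ≈ 56.4742.
Here α = 1, so p = 7/n is exactly at the triangle threshold p ~ 1/n. Asymptotically E[X] → c³/6 = 7³/6 = 343/6 ≈ 57.1667, a bounded constant. In this regime the triangle count is asymptotically Poisson(c³/6).

E[X] ≈ 56.4742; in regime p = Θ(1/n^{1}) E[X] stays bounded (at the triangle threshold p ~ 1/n).


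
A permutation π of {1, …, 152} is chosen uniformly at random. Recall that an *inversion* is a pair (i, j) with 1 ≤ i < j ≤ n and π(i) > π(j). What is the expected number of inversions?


Write X = Σ X_I over the C(152, 2) = 11476 pairs i < j, with X_I the indicator of one inversion.
There are 11476 indicators.
For each fixed pair i < j, the values π(i) and π(j) are two distinct elements of {1, …, 152} in uniformly random order; by symmetry P[π(i) > π(j)] = 1/2.
By linearity: E[X] = 11476 · (1/2) = C(152, 2) · (1/2) = 11476/2 = 5738 ≈ 5738.000.

E[X] = 5738 = 5738.000.


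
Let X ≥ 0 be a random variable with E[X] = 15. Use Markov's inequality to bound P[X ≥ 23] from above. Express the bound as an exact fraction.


μ = E[X] = 15, a = 23.
Markov: P[X ≥ 23] ≤ μ/a = (15)/23 = 15/23.
Numerically: ≈ 0.65217.
(Since a = 23 > μ = 15.00000, the bound 15/23 is < 1 and informative.)

P[X ≥ 23] ≤ 15/23 ≈ 0.65217.


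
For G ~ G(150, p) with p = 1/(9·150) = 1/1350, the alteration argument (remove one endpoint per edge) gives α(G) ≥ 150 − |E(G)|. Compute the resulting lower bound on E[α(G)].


E[|E(G)|] = C(150, 2)·p = 11175 · (1/1350) = 149/18.
E[α(G)] ≥ n − E[|E(G)|] = 150 − 149/18 = 2551/18.
Numerically: ≈ 141.722.
(This is only a lower bound; the true E[α(G)] may be larger.)

E[α(G)] ≥ 2551/18 ≈ 141.722.


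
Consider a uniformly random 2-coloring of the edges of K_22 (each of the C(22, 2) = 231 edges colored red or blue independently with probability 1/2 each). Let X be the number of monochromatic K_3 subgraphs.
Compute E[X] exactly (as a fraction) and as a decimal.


Let X = Σ_S X_S over the C(22, 3) = 1540 subsets S of size 3, where X_S = 1 if the K_3 on S is monochromatic.
For a fixed S, the K_3 on S has C(3, 2) = 3 edges. P[all 3 edges red] = (1/2)^3, and likewise for blue, so P[monochromatic] = 2·(1/2)^3 = 2^{1 − 3} = 1/4.
Summing: E[X] = C(22, 3) · 2^{1 − 3} = 1540 · 1/4 = 385.
Numerically: E[X] ≈ 385.000000.

E[X] = C(22,3)·2^(1−C(3,2)) = 385 ≈ 385.000000.


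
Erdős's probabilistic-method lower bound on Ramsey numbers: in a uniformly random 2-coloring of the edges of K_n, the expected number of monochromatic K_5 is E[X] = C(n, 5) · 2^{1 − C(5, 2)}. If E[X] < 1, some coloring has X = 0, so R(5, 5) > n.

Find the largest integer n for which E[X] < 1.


We need C(n, 5) · 2^{1 − 10} < 1, i.e. C(n, 5) < 2^{10 − 1} = 512.
Check values of n near the boundary:
  n = 6: C(6, 5) = 6; 6 < 512? YES
  n = 7: C(7, 5) = 21; 21 < 512? YES
  n = 8: C(8, 5) = 56; 56 < 512? YES
  n = 9: C(9, 5) = 126; 126 < 512? YES
  n = 10: C(10, 5) = 252; 252 < 512? YES
  n = 11: C(11, 5) = 462; 462 < 512? YES
  n = 12: C(12, 5) = 792; 792 < 512? NO
  n = 13: C(13, 5) = 1287; 1287 < 512? NO
The largest n with C(n, 5) < 512 is n = 11 (where E[X] = 231/256 ≈ 0.90234). Hence R(5, 5) > 11, i.e. R(5, 5) ≥ 12.

Largest n = 11; hence R(5, 5) > 11.


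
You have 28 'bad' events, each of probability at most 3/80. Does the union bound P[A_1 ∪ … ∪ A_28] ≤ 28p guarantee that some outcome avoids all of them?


Union bound: P[∪_{i=1}^{28} A_i] ≤ Σ_i P[A_i] ≤ 28·p = 28·(3/80) = 21/20.
Numerically: 21/20 ≈ 1.0500.
Is 21/20 < 1? NO.
Since the bound 21/20 is ≥ 1, the union bound is uninformative here; it does NOT by itself certify existence.

28·p = 21/20 ≈ 1.0500; existence NOT certified by the union bound.


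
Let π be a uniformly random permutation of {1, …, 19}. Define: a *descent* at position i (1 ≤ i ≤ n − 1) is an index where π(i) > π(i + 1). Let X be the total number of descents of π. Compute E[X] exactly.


Write X = Σ X_I over i = 1, …, 18, with X_I the indicator of one descent.
There are 18 indicators.
For each fixed i, the pair (π(i), π(i+1)) is a uniformly random ordered pair of distinct values from {1, …, 19}; by symmetry P[π(i) > π(i+1)] = 1/2.
By linearity: E[X] = 18 · (1/2) = (19 − 1) · (1/2) = 9 ≈ 9.000.

E[X] = 9 = 9.000.


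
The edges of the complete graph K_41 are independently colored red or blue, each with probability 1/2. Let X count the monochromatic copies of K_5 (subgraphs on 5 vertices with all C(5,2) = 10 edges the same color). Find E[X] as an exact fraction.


Let X = Σ_S X_S over the C(41, 5) = 749398 subsets S of size 5, where X_S = 1 if the K_5 on S is monochromatic.
For a fixed S, the K_5 on S has C(5, 2) = 10 edges. P[all 10 edges red] = (1/2)^10, and likewise for blue, so P[monochromatic] = 2·(1/2)^10 = 2^{1 − 10} = 1/512.
Summing: E[X] = C(41, 5) · 2^{1 − 10} = 749398 · 1/512 = 374699/256.
Numerically: E[X] ≈ 1463.66797.

E[X] = C(41,5)·2^(1−C(5,2)) = 374699/256 ≈ 1463.66797.


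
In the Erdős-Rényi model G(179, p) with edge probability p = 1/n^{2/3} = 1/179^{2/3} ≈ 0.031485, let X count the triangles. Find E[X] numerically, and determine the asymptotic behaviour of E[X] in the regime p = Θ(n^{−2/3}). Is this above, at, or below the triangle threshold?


Number of potential triangles: C(179, 3) = 939929.
Each occurs with probability p³ ≈ (0.031485)³ ≈ 3.1210012e-05.
By linearity: E[X] = C(179, 3)·p³ ≈ 939929 · 3.1210012e-05 ≈ 29.33520.
Since α = 2/3 < 1, p = c/n^{2/3} ≫ 1/n is above the triangle threshold p ~ 1/n. Asymptotically E[X] ~ (c³/6)·n^{3(1−α)} = (1³/6)·n^{1} → ∞; triangles are abundant w.h.p.

E[X] ≈ 29.33520; in regime p = Θ(1/n^{2/3}) E[X] diverges (above the triangle threshold p ~ 1/n).


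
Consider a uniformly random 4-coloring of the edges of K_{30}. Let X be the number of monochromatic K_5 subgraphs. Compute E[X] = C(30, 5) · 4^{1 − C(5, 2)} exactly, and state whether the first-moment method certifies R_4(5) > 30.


E[X] = C(30, 5) · 4^{1 − 10} = 142506 · 4^{−9} = 142506/262144.
As a reduced fraction: E[X] = 71253/131072 ≈ 0.544.
Is E[X] < 1? YES.
Since E[X] < 1, there exists a 4-coloring of K_{30} with no monochromatic K_5; hence R_4(5) > 30.

E[X] = 71253/131072 ≈ 0.544; E[X] < 1, so R_4(5) > 30.


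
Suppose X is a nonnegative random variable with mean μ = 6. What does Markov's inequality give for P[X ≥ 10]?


μ = E[X] = 6, a = 10.
Markov: P[X ≥ 10] ≤ μ/a = (6)/10 = 3/5.
Numerically: ≈ 0.600000.
(Since a = 10 > μ = 6.000000, the bound 3/5 is < 1 and informative.)

P[X ≥ 10] ≤ 3/5 ≈ 0.600000.


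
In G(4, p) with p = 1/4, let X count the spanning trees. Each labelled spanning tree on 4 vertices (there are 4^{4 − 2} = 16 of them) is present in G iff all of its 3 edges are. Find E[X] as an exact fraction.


K_4 has 4^{4 − 2} = 16 labelled spanning trees.
For each such spanning tree H, let X_H = 1 if all 3 edges of H are present in G. Then P[X_H = 1] = p^{3} = (1/4)^{3} = 1/64.
By linearity: E[X] = Σ_H E[X_H] = 16 · p^{3} = 16 · 1/64 = 1/4.
Numerically: E[X] ≈ 0.25.

E[X] = 16 · (1/4)^{3} = 1/4 ≈ 0.25.


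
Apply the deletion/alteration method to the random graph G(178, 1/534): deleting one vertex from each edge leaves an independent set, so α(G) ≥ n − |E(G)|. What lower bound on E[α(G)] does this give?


E[|E(G)|] = C(178, 2)·p = 15753 · (1/534) = 59/2.
E[α(G)] ≥ n − E[|E(G)|] = 178 − 59/2 = 297/2.
Numerically: ≈ 148.500.
(This is only a lower bound; the true E[α(G)] may be larger.)

E[α(G)] ≥ 297/2 ≈ 148.500.


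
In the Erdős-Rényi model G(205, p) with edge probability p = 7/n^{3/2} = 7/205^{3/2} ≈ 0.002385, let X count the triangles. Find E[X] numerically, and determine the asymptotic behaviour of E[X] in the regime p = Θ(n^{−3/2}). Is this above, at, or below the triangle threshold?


Number of potential triangles: C(205, 3) = 1414910.
Each occurs with probability p³ ≈ (0.002385)³ ≈ 1.356444e-08.
By linearity: E[X] = C(205, 3)·p³ ≈ 1414910 · 1.356444e-08 ≈ 0.0192.
Since α = 3/2 > 1, p = c/n^{3/2} = o(1/n) is below the triangle threshold p ~ 1/n. Asymptotically E[X] ~ (c³/6)·n^{3(1−α)} = (7³/6)·n^{-1.5} → 0, so by Markov's inequality G has no triangles w.h.p.

E[X] ≈ 0.0192; in regime p = Θ(1/n^{3/2}) E[X] tends to 0 (below the triangle threshold p ~ 1/n).


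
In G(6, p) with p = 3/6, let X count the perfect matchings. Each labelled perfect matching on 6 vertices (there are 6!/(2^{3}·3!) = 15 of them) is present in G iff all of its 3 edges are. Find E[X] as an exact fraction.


K_6 has 6!/(2^{3}·3!) = 15 labelled perfect matchings.
For each such perfect matching H, let X_H = 1 if all 3 edges of H are present in G. Then P[X_H = 1] = p^{3} = (1/2)^{3} = 1/8.
Summing the indicators: E[X] = Σ_H E[X_H] = 15 · p^{3} = 15 · 1/8 = 15/8.
Numerically: E[X] ≈ 1.875.

E[X] = 15 · (1/2)^{3} = 15/8 ≈ 1.875.


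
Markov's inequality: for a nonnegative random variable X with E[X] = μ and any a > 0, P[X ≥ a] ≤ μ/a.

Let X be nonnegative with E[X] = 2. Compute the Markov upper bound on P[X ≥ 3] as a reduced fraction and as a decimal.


μ = E[X] = 2, a = 3.
Markov: P[X ≥ 3] ≤ μ/a = (2)/3 = 2/3.
Numerically: ≈ 0.6667.
(Since a = 3 > μ = 2.0000, the bound 2/3 is < 1 and informative.)

P[X ≥ 3] ≤ 2/3 ≈ 0.6667.


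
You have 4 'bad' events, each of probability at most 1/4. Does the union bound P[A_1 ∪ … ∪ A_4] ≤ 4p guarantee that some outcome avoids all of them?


Union bound: P[∪_{i=1}^{4} A_i] ≤ Σ_i P[A_i] ≤ 4·p = 4·(1/4) = 1.
Numerically: 1 ≈ 1.0000.
Is 1 < 1? NO.
Since the bound 1 is ≥ 1, the union bound is uninformative here; it does NOT by itself certify existence.

4·p = 1 ≈ 1.0000; existence NOT certified by the union bound.


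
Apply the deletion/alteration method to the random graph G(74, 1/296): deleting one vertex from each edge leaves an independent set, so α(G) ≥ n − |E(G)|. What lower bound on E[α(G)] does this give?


E[|E(G)|] = C(74, 2)·p = 2701 · (1/296) = 73/8.
E[α(G)] ≥ n − E[|E(G)|] = 74 − 73/8 = 519/8.
Numerically: ≈ 64.875.
(This is only a lower bound; the true E[α(G)] may be larger.)

E[α(G)] ≥ 519/8 ≈ 64.875.


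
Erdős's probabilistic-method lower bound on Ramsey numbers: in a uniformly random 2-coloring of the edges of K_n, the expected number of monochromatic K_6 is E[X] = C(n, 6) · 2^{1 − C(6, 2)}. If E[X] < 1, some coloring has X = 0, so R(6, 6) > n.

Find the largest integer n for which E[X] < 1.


We need C(n, 6) · 2^{1 − 15} < 1, i.e. C(n, 6) < 2^{15 − 1} = 16384.
Check values of n near the boundary:
  n = 13: C(13, 6) = 1716; 1716 < 16384? YES
  n = 14: C(14, 6) = 3003; 3003 < 16384? YES
  n = 15: C(15, 6) = 5005; 5005 < 16384? YES
  n = 16: C(16, 6) = 8008; 8008 < 16384? YES
  n = 17: C(17, 6) = 12376; 12376 < 16384? YES
  n = 18: C(18, 6) = 18564; 18564 < 16384? NO
  n = 19: C(19, 6) = 27132; 27132 < 16384? NO
The largest n with C(n, 6) < 16384 is n = 17 (where E[X] = 1547/2048 ≈ 0.755371). Hence R(6, 6) > 17, i.e. R(6, 6) ≥ 18.

Largest n = 17; hence R(6, 6) > 17.


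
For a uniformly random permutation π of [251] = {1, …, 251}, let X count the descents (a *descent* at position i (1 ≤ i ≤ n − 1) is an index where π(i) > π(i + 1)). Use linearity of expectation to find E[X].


Write X = Σ X_I over i = 1, …, 250, with X_I the indicator of one descent.
There are 250 indicators.
For each fixed i, the pair (π(i), π(i+1)) is a uniformly random ordered pair of distinct values from {1, …, 251}; by symmetry P[π(i) > π(i+1)] = 1/2.
By linearity: E[X] = 250 · (1/2) = (251 − 1) · (1/2) = 125 ≈ 125.00000.

E[X] = 125 = 125.00000.


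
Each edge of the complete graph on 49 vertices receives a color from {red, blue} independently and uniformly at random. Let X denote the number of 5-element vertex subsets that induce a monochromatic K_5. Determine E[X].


Let X = Σ_S X_S over the C(49, 5) = 1906884 subsets S of size 5, where X_S = 1 if the K_5 on S is monochromatic.
For a fixed S, the K_5 on S has C(5, 2) = 10 edges. P[all 10 edges red] = (1/2)^10, and likewise for blue, so P[monochromatic] = 2·(1/2)^10 = 2^{1 − 10} = 1/512.
By linearity of expectation: E[X] = C(49, 5) · 2^{1 − 10} = 1906884 · 1/512 = 476721/128.
Numerically: E[X] ≈ 3724.382812.

E[X] = C(49,5)·2^(1−C(5,2)) = 476721/128 ≈ 3724.382812.


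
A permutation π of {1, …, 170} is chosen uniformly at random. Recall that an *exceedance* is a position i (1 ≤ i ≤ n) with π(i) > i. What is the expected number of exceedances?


Write X = Σ_{i=1}^{170} X_i, where X_i = 1_{π(i) > i}.
For each fixed i, π(i) is uniform over {1, …, 170} (marginal of a uniform permutation), so P[π(i) > i] = (n − i)/n. Summing: Σ_{i=1}^{170} (n − i)/n = (0 + 1 + … + 169)/170 = 170(170 − 1)/(2·170) = (170 − 1)/2.
Hence E[X] = Σ_{i=1}^{170} (170 − i)/170 = 169/2 ≈ 84.500.

E[X] = 169/2 = 84.500.


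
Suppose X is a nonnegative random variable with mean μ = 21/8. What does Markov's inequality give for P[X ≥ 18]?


μ = E[X] = 21/8, a = 18.
Markov: P[X ≥ 18] ≤ μ/a = (21/8)/18 = 7/48.
Numerically: ≈ 0.1458.
(Since a = 18 > μ = 2.6250, the bound 7/48 is < 1 and informative.)

P[X ≥ 18] ≤ 7/48 ≈ 0.1458.
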